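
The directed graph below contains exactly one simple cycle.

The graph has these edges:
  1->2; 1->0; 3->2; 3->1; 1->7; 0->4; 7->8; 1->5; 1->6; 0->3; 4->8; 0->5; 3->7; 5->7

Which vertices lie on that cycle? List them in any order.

DFS with gray/black marking from 1:
1 gray
  2 gray
  2 black
  0 gray
    4 gray
      8 gray
      8 black
    4 black
    3 gray
      7 gray
        7→8: 8 black — skip
      7 black
      3→1: 1 is gray → back edge
Back edge closes the cycle 1 → 0 → 3 → 1; its vertices are {0, 1, 3}.

0, 1, 3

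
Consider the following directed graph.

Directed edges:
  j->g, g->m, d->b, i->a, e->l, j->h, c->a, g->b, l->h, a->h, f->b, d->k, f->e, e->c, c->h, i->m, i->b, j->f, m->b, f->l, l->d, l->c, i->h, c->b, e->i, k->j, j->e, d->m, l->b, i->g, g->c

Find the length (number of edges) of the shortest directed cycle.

5

For each vertex v, BFS finds the shortest path from v back to v.
The shortest such closed walk is k → j → f → l → d → k, length 5.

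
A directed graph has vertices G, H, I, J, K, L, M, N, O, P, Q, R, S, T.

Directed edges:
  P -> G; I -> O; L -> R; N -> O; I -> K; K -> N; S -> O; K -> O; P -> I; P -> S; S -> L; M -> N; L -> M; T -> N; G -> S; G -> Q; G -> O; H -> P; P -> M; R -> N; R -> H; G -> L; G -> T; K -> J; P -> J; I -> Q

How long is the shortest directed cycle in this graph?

For each vertex v, BFS finds the shortest path from v back to v.
The shortest such closed walk is H → P → S → L → R → H, length 5.

5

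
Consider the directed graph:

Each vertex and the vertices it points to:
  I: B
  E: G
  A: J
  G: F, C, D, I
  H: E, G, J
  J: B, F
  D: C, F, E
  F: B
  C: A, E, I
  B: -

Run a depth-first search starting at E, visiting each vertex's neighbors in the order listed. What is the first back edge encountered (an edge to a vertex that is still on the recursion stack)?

C→E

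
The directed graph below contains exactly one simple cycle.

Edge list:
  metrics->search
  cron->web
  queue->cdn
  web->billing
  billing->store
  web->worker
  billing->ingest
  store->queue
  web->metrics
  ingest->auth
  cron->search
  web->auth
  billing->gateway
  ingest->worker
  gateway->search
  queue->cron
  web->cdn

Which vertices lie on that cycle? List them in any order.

web, cron, queue, store, billing

DFS with gray/black marking from queue:
queue gray
  cdn gray
  cdn black
  cron gray
    search gray
    search black
    web gray
      metrics gray
        metrics→search: search black — skip
      metrics black
      worker gray
      worker black
      auth gray
      auth black
      web→cdn: cdn black — skip
      billing gray
        ingest gray
          ingest→worker: worker black — skip
          ingest→auth: auth black — skip
        ingest black
        gateway gray
          gateway→search: search black — skip
        gateway black
        store gray
          store→queue: queue is gray → back edge
Back edge closes the cycle queue → cron → web → billing → store → queue; its vertices are {web, cron, queue, store, billing}.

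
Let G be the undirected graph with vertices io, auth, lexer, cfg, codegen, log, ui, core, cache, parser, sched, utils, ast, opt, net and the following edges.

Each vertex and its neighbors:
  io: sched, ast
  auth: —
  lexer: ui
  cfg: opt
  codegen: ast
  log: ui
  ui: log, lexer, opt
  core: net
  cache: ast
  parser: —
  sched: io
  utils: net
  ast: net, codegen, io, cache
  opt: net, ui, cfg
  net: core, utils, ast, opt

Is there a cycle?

No

DFS, tracking each vertex's parent; an edge to a visited non-parent vertex closes a cycle.
Start from lexer:
visit lexer (parent –)
  visit ui (parent lexer)
    visit log (parent ui)
      log–ui: parent, skip
    ui–lexer: parent, skip
    visit opt (parent ui)
      visit net (parent opt)
        visit core (parent net)
          core–net: parent, skip
        visit utils (parent net)
          utils–net: parent, skip
        visit ast (parent net)
          ast–net: parent, skip
          visit codegen (parent ast)
            codegen–ast: parent, skip
          visit io (parent ast)
            visit sched (parent io)
              sched–io: parent, skip
            io–ast: parent, skip
          visit cache (parent ast)
            cache–ast: parent, skip
        net–opt: parent, skip
      opt–ui: parent, skip
      visit cfg (parent opt)
        cfg–opt: parent, skip
visit auth (parent –)
visit parser (parent –)
No non-parent visited neighbor found — the graph is a forest.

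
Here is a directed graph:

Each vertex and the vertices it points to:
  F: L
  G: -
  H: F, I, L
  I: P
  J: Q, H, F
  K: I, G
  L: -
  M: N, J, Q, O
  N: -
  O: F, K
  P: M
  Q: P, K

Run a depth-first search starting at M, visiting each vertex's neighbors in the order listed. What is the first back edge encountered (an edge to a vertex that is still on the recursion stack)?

DFS from M (visiting each vertex's neighbors in the order listed); mark gray on enter, black on exit:
M gray
  N gray
  N black
  J gray
    Q gray
      P gray
        P→M: M is gray → back edge
First back edge: P → M.

P→M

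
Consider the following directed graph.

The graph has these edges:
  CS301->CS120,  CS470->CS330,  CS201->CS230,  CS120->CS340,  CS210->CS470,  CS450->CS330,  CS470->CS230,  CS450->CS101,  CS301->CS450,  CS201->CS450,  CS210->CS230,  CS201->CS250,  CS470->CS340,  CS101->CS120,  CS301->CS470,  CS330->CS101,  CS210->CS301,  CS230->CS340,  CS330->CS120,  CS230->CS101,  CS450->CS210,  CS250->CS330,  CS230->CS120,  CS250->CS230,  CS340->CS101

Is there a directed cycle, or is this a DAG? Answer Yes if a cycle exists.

DFS with white/gray/black marking, starting from CS120:
CS120 gray
  CS340 gray
    CS101 gray
      CS101→CS120: CS120 is gray → back edge
Back edge found, so a cycle exists: CS120 → CS340 → CS101 → CS120.

Yes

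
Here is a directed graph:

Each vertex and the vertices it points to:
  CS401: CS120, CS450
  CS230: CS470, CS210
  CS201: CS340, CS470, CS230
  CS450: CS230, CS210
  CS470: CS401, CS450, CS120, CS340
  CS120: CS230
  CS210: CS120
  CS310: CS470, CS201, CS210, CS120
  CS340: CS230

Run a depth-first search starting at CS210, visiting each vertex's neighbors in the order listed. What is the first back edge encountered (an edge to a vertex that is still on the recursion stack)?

DFS from CS210 (visiting each vertex's neighbors in the order listed); mark gray on enter, black on exit:
CS210 gray
  CS120 gray
    CS230 gray
      CS470 gray
        CS401 gray
          CS401→CS120: CS120 is gray → back edge
First back edge: CS401 → CS120.

CS401->CS120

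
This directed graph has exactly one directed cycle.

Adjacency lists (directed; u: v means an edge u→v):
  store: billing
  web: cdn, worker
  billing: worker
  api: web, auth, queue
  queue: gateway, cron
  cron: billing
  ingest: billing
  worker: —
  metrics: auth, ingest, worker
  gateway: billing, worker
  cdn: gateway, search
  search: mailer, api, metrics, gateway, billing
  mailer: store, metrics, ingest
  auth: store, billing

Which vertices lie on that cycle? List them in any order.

api, cdn, web, search

DFS with gray/black marking from search:
search gray
  mailer gray
    store gray
      billing gray
        worker gray
        worker black
      billing black
    store black
    metrics gray
      auth gray
        auth→store: store black — skip
        auth→billing: billing black — skip
      auth black
      ingest gray
        ingest→billing: billing black — skip
      ingest black
      metrics→worker: worker black — skip
    metrics black
    mailer→ingest: ingest black — skip
  mailer black
  api gray
    web gray
      cdn gray
        gateway gray
          gateway→billing: billing black — skip
          gateway→worker: worker black — skip
        gateway black
        cdn→search: search is gray → back edge
Back edge closes the cycle search → api → web → cdn → search; its vertices are {api, cdn, web, search}.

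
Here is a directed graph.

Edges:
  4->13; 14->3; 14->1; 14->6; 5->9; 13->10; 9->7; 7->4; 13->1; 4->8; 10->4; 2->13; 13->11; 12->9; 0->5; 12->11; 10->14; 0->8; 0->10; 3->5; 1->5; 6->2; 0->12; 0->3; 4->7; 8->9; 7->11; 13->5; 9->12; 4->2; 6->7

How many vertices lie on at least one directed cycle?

13

A vertex is on a directed cycle iff it belongs to a strongly connected component of size ≥ 2 (or has a self-loop).
The vertices on cycles are {1, 2, 3, 4, 5, 6, 7, 8, 9, 10, 12, 13, 14} — 13 in total.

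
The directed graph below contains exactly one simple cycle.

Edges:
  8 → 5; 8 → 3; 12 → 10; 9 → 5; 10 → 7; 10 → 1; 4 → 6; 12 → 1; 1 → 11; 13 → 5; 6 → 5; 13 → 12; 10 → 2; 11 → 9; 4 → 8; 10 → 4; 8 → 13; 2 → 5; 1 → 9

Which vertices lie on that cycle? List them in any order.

4, 8, 10, 12, 13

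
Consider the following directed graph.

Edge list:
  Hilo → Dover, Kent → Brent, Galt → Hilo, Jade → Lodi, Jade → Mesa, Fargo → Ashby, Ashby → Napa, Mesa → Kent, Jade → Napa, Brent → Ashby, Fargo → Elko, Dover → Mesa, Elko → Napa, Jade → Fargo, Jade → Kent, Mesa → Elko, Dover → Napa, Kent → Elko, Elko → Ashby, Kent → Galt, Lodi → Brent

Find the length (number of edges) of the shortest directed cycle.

For each vertex v, BFS finds the shortest path from v back to v.
The shortest such closed walk is Kent → Galt → Hilo → Dover → Mesa → Kent, length 5.

5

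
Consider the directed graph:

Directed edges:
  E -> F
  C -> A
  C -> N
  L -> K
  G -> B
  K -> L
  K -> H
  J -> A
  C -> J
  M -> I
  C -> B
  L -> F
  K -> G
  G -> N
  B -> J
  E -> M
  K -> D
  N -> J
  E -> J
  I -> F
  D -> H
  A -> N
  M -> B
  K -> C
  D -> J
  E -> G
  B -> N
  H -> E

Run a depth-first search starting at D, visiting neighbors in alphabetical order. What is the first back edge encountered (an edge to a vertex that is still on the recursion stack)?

DFS from D (visiting neighbors in alphabetical order); mark gray on enter, black on exit:
D gray
  H gray
    E gray
      F gray
      F black
      G gray
        B gray
          J gray
            A gray
              N gray
                N→J: J is gray → back edge
First back edge: N → J.

N→J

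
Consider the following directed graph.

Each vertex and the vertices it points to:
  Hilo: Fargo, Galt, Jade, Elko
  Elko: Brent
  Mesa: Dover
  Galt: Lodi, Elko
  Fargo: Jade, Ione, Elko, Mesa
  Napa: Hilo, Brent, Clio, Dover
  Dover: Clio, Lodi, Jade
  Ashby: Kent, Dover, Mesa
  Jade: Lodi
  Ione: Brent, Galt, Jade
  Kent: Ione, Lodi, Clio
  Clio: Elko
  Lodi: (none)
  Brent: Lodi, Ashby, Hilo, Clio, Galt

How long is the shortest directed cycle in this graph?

For each vertex v, BFS finds the shortest path from v back to v.
The shortest such closed walk is Brent → Hilo → Elko → Brent, length 3.

3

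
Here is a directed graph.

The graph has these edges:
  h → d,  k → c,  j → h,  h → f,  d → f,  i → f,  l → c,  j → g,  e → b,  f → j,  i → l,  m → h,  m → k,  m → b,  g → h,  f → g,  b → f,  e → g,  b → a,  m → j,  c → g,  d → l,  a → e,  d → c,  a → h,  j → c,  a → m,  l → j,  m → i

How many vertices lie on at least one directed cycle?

A vertex is on a directed cycle iff it belongs to a strongly connected component of size ≥ 2 (or has a self-loop).
The vertices on cycles are {a, b, c, d, e, f, g, h, j, l, m} — 11 in total.

11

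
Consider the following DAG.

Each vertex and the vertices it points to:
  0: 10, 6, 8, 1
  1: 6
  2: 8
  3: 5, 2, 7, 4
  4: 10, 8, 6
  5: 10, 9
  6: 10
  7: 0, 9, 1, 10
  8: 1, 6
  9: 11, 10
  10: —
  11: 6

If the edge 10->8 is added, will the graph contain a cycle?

Yes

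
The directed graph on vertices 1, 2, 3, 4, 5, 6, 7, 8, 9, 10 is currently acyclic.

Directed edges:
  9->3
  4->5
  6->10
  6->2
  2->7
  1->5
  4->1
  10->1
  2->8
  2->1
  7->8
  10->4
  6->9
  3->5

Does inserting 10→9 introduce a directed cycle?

Adding 10→9 creates a cycle iff 9 can already reach 10.
Explore from 9: no path reaches 10. The graph stays acyclic.

No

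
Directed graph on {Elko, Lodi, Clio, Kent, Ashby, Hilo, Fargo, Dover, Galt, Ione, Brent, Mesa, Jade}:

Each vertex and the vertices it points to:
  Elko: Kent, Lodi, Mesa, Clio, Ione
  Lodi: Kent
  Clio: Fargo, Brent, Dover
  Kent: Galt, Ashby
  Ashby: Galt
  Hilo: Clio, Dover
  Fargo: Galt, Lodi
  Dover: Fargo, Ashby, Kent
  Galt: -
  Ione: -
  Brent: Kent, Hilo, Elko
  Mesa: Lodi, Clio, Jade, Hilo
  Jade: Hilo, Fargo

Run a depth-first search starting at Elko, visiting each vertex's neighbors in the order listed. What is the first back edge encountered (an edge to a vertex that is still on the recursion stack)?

DFS from Elko (visiting each vertex's neighbors in the order listed); mark gray on enter, black on exit:
Elko gray
  Kent gray
    Galt gray
    Galt black
    Ashby gray
      Ashby→Galt: Galt black — skip
    Ashby black
  Kent black
  Lodi gray
    Lodi→Kent: Kent black — skip
  Lodi black
  Mesa gray
    Mesa→Lodi: Lodi black — skip
    Clio gray
      Fargo gray
        Fargo→Galt: Galt black — skip
        Fargo→Lodi: Lodi black — skip
      Fargo black
      Brent gray
        Brent→Kent: Kent black — skip
        Hilo gray
          Hilo→Clio: Clio is gray → back edge
First back edge: Hilo → Clio.

Hilo->Clio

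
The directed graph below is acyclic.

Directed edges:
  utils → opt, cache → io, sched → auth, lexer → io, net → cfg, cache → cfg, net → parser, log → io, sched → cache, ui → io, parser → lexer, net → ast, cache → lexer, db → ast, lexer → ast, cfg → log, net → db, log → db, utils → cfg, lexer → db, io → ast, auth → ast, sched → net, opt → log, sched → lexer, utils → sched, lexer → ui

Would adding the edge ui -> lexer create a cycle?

Adding ui→lexer creates a cycle iff lexer can already reach ui.
Path from lexer: lexer → ui.
So lexer → … → ui → lexer is a cycle.

Yes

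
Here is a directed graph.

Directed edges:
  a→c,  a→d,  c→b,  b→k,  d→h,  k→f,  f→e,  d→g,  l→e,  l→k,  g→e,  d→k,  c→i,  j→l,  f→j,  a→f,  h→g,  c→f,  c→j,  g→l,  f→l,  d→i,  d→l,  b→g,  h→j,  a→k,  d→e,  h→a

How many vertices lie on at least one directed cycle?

7

A vertex is on a directed cycle iff it belongs to a strongly connected component of size ≥ 2 (or has a self-loop).
The vertices on cycles are {a, d, f, h, j, k, l} — 7 in total.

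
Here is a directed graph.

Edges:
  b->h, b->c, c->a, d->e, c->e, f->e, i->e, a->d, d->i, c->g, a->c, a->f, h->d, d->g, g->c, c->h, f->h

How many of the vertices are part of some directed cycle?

A vertex is on a directed cycle iff it belongs to a strongly connected component of size ≥ 2 (or has a self-loop).
The vertices on cycles are {a, c, d, f, g, h} — 6 in total.

6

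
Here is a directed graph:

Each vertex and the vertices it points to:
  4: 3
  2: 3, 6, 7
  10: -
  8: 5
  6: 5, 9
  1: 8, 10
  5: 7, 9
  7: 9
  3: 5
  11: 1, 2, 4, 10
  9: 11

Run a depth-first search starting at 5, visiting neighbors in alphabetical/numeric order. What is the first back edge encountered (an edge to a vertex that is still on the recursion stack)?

DFS from 5 (visiting neighbors in alphabetical/numeric order); mark gray on enter, black on exit:
5 gray
  7 gray
    9 gray
      11 gray
        1 gray
          8 gray
            8→5: 5 is gray → back edge
First back edge: 8 → 5.

8->5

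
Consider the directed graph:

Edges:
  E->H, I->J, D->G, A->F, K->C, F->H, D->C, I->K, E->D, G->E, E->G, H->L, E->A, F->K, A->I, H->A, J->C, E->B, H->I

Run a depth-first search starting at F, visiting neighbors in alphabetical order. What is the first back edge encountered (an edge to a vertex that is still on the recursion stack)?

DFS from F (visiting neighbors in alphabetical order); mark gray on enter, black on exit:
F gray
  H gray
    A gray
      A→F: F is gray → back edge
First back edge: A → F.

A→F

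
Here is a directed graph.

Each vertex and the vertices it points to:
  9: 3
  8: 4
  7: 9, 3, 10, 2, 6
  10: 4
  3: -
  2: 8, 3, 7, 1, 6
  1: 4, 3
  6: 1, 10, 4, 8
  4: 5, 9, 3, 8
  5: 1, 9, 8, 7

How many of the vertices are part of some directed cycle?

8

A vertex is on a directed cycle iff it belongs to a strongly connected component of size ≥ 2 (or has a self-loop).
The vertices on cycles are {1, 2, 4, 5, 6, 7, 8, 10} — 8 in total.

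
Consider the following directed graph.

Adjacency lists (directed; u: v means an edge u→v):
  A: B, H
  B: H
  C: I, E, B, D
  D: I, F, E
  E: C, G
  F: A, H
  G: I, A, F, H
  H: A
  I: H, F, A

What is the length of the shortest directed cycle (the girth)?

For each vertex v, BFS finds the shortest path from v back to v.
The shortest such closed walk is C → E → C, length 2.

2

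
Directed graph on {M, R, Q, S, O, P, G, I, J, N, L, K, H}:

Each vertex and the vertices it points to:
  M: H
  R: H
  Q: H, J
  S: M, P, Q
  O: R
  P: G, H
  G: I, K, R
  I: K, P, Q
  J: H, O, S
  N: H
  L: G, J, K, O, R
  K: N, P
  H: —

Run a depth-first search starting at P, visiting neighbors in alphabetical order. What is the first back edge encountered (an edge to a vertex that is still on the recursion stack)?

DFS from P (visiting neighbors in alphabetical order); mark gray on enter, black on exit:
P gray
  G gray
    I gray
      K gray
        N gray
          H gray
          H black
        N black
        K→P: P is gray → back edge
First back edge: K → P.

K→P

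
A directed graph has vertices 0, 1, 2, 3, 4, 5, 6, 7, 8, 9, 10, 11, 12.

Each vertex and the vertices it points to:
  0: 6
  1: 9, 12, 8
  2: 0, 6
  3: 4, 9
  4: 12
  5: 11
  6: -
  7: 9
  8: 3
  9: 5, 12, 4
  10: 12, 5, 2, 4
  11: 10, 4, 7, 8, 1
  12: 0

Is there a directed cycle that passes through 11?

11 is on a cycle iff 11 can reach itself via ≥1 edge.
11 → 10 → 5 → 11 — yes.

Yes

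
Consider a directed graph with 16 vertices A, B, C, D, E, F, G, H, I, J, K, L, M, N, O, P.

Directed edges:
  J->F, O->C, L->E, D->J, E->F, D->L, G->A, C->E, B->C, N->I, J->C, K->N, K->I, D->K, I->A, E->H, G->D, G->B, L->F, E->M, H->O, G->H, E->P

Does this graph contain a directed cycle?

Yes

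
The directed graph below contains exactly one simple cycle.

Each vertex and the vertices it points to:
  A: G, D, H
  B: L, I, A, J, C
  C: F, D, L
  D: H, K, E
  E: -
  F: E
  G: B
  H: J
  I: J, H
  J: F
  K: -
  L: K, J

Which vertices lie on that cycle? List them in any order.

A, B, G

DFS with gray/black marking from B:
B gray
  L gray
    K gray
    K black
    J gray
      F gray
        E gray
        E black
      F black
    J black
  L black
  I gray
    I→J: J black — skip
    H gray
      H→J: J black — skip
    H black
  I black
  A gray
    G gray
      G→B: B is gray → back edge
Back edge closes the cycle B → A → G → B; its vertices are {A, B, G}.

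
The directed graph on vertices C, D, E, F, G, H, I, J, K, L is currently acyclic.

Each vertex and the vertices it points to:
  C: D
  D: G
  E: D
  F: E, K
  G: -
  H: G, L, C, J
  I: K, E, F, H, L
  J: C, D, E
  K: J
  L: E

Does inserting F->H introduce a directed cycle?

No

Adding F→H creates a cycle iff H can already reach F.
Explore from H: no path reaches F. The graph stays acyclic.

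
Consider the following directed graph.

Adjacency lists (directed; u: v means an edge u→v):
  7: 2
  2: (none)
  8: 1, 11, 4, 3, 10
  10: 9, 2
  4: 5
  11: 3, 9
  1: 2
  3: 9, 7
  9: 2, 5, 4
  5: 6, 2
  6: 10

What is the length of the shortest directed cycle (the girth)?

4

For each vertex v, BFS finds the shortest path from v back to v.
The shortest such closed walk is 10 → 9 → 5 → 6 → 10, length 4.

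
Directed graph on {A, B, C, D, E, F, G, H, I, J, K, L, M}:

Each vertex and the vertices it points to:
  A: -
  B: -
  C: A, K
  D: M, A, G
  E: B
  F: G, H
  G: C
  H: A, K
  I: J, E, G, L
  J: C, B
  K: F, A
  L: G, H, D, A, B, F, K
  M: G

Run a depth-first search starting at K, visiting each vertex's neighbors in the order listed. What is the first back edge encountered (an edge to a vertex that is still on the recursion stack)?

C→K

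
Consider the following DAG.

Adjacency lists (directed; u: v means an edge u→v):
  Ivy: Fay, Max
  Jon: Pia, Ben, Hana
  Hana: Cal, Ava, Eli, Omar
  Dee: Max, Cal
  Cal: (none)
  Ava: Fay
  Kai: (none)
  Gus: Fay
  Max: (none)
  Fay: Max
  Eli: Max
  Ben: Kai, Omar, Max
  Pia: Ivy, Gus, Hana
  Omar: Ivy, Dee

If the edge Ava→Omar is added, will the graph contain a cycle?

Adding Ava→Omar creates a cycle iff Omar can already reach Ava.
Explore from Omar: no path reaches Ava. The graph stays acyclic.

No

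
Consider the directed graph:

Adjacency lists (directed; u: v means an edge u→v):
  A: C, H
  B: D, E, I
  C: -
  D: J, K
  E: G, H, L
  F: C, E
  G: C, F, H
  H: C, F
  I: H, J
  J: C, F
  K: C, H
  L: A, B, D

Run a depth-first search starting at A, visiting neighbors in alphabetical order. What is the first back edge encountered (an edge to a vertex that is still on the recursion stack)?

DFS from A (visiting neighbors in alphabetical order); mark gray on enter, black on exit:
A gray
  C gray
  C black
  H gray
    H→C: C black — skip
    F gray
      F→C: C black — skip
      E gray
        G gray
          G→C: C black — skip
          G→F: F is gray → back edge
First back edge: G → F.

G→F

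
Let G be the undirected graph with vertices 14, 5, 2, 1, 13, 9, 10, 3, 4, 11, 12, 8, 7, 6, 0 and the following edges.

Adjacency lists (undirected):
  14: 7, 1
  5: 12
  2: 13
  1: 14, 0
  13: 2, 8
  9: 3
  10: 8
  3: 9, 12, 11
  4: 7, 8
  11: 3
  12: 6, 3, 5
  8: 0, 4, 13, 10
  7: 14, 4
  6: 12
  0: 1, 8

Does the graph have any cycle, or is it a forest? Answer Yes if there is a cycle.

DFS, tracking each vertex's parent; an edge to a visited non-parent vertex closes a cycle.
Start from 13:
visit 13 (parent –)
  visit 2 (parent 13)
    2–13: parent, skip
  visit 8 (parent 13)
    visit 0 (parent 8)
      visit 1 (parent 0)
        visit 14 (parent 1)
          visit 7 (parent 14)
            7–14: parent, skip
            visit 4 (parent 7)
              4–7: parent, skip
              4–8: 8 visited and ≠ parent → cycle
Cycle: 8 – 0 – 1 – 14 – 7 – 4 – 8.

Yes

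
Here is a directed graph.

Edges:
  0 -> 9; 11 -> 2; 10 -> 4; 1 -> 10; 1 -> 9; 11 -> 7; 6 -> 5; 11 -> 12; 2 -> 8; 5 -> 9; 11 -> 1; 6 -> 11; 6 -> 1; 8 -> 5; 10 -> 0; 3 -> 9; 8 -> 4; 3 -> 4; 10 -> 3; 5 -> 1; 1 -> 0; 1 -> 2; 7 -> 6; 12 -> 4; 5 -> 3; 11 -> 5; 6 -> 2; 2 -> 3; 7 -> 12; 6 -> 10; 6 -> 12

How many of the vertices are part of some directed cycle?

7

A vertex is on a directed cycle iff it belongs to a strongly connected component of size ≥ 2 (or has a self-loop).
The vertices on cycles are {1, 2, 5, 6, 7, 8, 11} — 7 in total.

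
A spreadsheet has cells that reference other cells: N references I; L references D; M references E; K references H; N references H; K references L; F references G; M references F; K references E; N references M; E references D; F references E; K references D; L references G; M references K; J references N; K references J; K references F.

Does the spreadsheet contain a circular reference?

Yes

DFS with white/gray/black marking, starting from L:
L gray
  G gray
  G black
  D gray
  D black
L black
E gray
  E→D: D black — skip
E black
F gray
  F→G: G black — skip
  F→E: E black — skip
F black
H gray
H black
I gray
I black
J gray
  N gray
    M gray
      K gray
        K→D: D black — skip
        K→E: E black — skip
        K→J: J is gray → back edge
Back edge found, so a cycle exists: J → N → M → K → J.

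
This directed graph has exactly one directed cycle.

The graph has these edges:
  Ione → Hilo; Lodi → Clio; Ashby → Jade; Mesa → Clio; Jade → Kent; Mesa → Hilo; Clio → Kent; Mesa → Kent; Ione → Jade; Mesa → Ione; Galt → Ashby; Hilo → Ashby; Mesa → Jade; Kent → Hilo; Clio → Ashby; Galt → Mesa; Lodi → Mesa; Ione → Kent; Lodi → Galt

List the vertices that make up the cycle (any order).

Hilo, Jade, Kent, Ashby

DFS with gray/black marking from Ashby:
Ashby gray
  Jade gray
    Kent gray
      Hilo gray
        Hilo→Ashby: Ashby is gray → back edge
Back edge closes the cycle Ashby → Jade → Kent → Hilo → Ashby; its vertices are {Hilo, Jade, Kent, Ashby}.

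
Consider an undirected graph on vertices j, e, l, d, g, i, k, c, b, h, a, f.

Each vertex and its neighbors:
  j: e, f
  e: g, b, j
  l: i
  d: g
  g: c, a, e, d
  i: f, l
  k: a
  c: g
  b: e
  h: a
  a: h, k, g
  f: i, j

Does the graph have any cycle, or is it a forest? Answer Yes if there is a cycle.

DFS, tracking each vertex's parent; an edge to a visited non-parent vertex closes a cycle.
Start from g:
visit g (parent –)
  visit c (parent g)
    c–g: parent, skip
  visit a (parent g)
    visit h (parent a)
      h–a: parent, skip
    visit k (parent a)
      k–a: parent, skip
    a–g: parent, skip
  visit e (parent g)
    e–g: parent, skip
    visit b (parent e)
      b–e: parent, skip
    visit j (parent e)
      j–e: parent, skip
      visit f (parent j)
        visit i (parent f)
          i–f: parent, skip
          visit l (parent i)
            l–i: parent, skip
        f–j: parent, skip
  visit d (parent g)
    d–g: parent, skip
No non-parent visited neighbor found — the graph is a forest.

No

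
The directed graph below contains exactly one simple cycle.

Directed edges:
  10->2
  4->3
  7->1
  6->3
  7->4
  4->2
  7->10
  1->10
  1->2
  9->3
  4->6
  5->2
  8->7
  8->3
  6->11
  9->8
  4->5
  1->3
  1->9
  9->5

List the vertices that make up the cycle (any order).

DFS with gray/black marking from 7:
7 gray
  10 gray
    2 gray
    2 black
  10 black
  1 gray
    1→10: 10 black — skip
    1→2: 2 black — skip
    9 gray
      8 gray
        8→7: 7 is gray → back edge
Back edge closes the cycle 7 → 1 → 9 → 8 → 7; its vertices are {1, 7, 8, 9}.

1, 7, 8, 9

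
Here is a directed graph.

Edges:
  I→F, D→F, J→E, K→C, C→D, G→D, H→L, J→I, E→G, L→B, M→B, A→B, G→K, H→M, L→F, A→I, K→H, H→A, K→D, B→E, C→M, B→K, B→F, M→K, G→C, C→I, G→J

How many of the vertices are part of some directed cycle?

A vertex is on a directed cycle iff it belongs to a strongly connected component of size ≥ 2 (or has a self-loop).
The vertices on cycles are {A, B, C, E, G, H, J, K, L, M} — 10 in total.

10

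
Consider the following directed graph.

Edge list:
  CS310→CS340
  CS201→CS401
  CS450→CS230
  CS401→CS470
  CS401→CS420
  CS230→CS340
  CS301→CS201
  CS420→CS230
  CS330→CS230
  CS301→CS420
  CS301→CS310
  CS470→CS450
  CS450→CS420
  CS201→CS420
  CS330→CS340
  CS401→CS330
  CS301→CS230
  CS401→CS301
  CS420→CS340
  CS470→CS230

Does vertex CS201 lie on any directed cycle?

Yes

CS201 is on a cycle iff CS201 can reach itself via ≥1 edge.
CS201 → CS401 → CS301 → CS201 — yes.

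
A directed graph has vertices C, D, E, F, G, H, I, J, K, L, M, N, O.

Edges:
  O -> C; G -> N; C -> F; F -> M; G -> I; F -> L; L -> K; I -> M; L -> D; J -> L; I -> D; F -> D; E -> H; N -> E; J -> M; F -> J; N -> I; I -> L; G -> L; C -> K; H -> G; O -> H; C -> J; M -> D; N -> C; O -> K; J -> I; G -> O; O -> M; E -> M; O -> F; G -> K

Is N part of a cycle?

N is on a cycle iff N can reach itself via ≥1 edge.
N → E → H → G → N — yes.

Yes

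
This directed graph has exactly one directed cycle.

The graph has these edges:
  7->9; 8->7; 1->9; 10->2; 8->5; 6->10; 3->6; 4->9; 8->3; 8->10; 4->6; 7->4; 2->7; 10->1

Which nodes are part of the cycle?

2, 4, 6, 7, 10

DFS with gray/black marking from 10:
10 gray
  1 gray
    9 gray
    9 black
  1 black
  2 gray
    7 gray
      7→9: 9 black — skip
      4 gray
        4→9: 9 black — skip
        6 gray
          6→10: 10 is gray → back edge
Back edge closes the cycle 10 → 2 → 7 → 4 → 6 → 10; its vertices are {2, 4, 6, 7, 10}.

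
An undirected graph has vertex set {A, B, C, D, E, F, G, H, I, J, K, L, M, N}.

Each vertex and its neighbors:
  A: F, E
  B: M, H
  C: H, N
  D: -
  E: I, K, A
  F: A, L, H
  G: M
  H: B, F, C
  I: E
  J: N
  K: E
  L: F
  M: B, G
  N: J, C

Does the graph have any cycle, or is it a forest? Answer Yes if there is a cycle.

No

DFS, tracking each vertex's parent; an edge to a visited non-parent vertex closes a cycle.
Start from J:
visit J (parent –)
  visit N (parent J)
    N–J: parent, skip
    visit C (parent N)
      visit H (parent C)
        visit B (parent H)
          visit M (parent B)
            M–B: parent, skip
            visit G (parent M)
              G–M: parent, skip
          B–H: parent, skip
        visit F (parent H)
          visit A (parent F)
            A–F: parent, skip
            visit E (parent A)
              visit I (parent E)
                I–E: parent, skip
              visit K (parent E)
                K–E: parent, skip
              E–A: parent, skip
          visit L (parent F)
            L–F: parent, skip
          F–H: parent, skip
        H–C: parent, skip
      C–N: parent, skip
visit D (parent –)
No non-parent visited neighbor found — the graph is a forest.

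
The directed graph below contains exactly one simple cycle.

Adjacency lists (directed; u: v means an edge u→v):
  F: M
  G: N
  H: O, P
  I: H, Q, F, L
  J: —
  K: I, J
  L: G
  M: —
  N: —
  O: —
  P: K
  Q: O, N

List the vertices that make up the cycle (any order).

H, I, K, P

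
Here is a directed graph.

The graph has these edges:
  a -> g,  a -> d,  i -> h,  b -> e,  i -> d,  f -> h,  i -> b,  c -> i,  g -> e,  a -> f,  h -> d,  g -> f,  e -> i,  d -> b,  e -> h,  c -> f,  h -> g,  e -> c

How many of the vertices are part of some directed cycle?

A vertex is on a directed cycle iff it belongs to a strongly connected component of size ≥ 2 (or has a self-loop).
The vertices on cycles are {b, c, d, e, f, g, h, i} — 8 in total.

8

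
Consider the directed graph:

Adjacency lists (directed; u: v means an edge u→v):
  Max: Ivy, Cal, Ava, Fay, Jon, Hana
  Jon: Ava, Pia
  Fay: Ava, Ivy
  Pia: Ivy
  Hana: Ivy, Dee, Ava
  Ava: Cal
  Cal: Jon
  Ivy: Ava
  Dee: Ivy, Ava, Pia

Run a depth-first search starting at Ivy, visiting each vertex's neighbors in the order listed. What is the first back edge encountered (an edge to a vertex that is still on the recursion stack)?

Jon→Ava

DFS from Ivy (visiting each vertex's neighbors in the order listed); mark gray on enter, black on exit:
Ivy gray
  Ava gray
    Cal gray
      Jon gray
        Jon→Ava: Ava is gray → back edge
First back edge: Jon → Ava.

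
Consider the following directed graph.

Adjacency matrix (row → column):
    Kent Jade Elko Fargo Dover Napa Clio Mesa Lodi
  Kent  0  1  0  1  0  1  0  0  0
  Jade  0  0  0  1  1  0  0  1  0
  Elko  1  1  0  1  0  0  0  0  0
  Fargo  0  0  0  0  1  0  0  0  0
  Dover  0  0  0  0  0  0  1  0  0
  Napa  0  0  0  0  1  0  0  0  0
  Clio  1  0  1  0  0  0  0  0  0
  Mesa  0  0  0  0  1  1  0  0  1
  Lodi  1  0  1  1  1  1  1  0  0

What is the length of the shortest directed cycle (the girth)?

For each vertex v, BFS finds the shortest path from v back to v.
The shortest such closed walk is Lodi → Elko → Jade → Mesa → Lodi, length 4.

4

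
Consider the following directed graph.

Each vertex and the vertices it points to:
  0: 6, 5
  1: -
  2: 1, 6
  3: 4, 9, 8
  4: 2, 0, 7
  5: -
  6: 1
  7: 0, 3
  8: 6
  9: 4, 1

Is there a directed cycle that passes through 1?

No

1 lies on a cycle iff there is a path from 1 back to itself.
Exploring from 1, it never reaches itself; equivalently, its strongly connected component is a singleton.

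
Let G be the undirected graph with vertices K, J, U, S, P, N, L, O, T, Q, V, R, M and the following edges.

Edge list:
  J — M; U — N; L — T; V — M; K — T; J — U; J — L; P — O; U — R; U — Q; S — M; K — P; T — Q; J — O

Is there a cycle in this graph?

DFS, tracking each vertex's parent; an edge to a visited non-parent vertex closes a cycle.
Start from Q:
visit Q (parent –)
  visit U (parent Q)
    visit J (parent U)
      visit O (parent J)
        O–J: parent, skip
        visit P (parent O)
          visit K (parent P)
            visit T (parent K)
              visit L (parent T)
                L–J: J visited and ≠ parent → cycle
Cycle: J – O – P – K – T – L – J.

Yes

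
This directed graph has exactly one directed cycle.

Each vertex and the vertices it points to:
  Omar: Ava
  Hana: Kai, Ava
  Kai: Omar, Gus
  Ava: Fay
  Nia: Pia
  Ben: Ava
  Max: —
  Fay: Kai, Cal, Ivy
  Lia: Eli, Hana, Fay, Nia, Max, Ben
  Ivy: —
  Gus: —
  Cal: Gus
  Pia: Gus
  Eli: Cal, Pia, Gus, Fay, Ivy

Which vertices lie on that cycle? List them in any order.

Ava, Fay, Kai, Omar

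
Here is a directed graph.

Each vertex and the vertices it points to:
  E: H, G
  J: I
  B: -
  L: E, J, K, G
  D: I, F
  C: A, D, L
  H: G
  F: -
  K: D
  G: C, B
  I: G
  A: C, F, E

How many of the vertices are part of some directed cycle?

10

A vertex is on a directed cycle iff it belongs to a strongly connected component of size ≥ 2 (or has a self-loop).
The vertices on cycles are {A, C, D, E, G, H, I, J, K, L} — 10 in total.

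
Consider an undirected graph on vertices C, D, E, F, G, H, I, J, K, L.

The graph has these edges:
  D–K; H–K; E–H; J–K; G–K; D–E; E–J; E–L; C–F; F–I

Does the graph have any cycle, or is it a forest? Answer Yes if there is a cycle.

DFS, tracking each vertex's parent; an edge to a visited non-parent vertex closes a cycle.
Start from C:
visit C (parent –)
  visit F (parent C)
    visit I (parent F)
      I–F: parent, skip
    F–C: parent, skip
visit D (parent –)
  visit K (parent D)
    K–D: parent, skip
    visit H (parent K)
      visit E (parent H)
        visit J (parent E)
          J–E: parent, skip
          J–K: K visited and ≠ parent → cycle
Cycle: K – H – E – J – K.

Yes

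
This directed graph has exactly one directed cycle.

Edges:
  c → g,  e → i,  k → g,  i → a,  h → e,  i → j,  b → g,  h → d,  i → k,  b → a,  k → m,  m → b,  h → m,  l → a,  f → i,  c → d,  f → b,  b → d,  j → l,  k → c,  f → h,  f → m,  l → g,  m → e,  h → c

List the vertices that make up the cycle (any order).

e, i, k, m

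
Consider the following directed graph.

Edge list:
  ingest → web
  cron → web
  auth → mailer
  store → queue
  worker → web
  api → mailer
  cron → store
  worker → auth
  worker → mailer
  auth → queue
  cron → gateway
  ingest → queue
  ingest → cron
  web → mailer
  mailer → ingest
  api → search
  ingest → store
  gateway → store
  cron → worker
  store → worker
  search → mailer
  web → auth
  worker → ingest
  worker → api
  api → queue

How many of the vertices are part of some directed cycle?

10

A vertex is on a directed cycle iff it belongs to a strongly connected component of size ≥ 2 (or has a self-loop).
The vertices on cycles are {api, web, auth, cron, store, ingest, mailer, search, worker, gateway} — 10 in total.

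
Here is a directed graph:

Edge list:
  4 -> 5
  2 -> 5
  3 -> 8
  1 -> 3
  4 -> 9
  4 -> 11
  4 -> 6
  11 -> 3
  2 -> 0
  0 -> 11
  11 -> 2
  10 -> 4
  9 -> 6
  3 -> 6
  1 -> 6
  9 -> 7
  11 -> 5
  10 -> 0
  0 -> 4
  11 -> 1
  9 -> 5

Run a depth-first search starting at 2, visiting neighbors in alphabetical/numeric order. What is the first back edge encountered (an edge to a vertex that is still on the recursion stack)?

DFS from 2 (visiting neighbors in alphabetical/numeric order); mark gray on enter, black on exit:
2 gray
  0 gray
    4 gray
      5 gray
      5 black
      6 gray
      6 black
      9 gray
        9→5: 5 black — skip
        9→6: 6 black — skip
        7 gray
        7 black
      9 black
      11 gray
        1 gray
          3 gray
            3→6: 6 black — skip
            8 gray
            8 black
          3 black
          1→6: 6 black — skip
        1 black
        11→2: 2 is gray → back edge
First back edge: 11 → 2.

11→2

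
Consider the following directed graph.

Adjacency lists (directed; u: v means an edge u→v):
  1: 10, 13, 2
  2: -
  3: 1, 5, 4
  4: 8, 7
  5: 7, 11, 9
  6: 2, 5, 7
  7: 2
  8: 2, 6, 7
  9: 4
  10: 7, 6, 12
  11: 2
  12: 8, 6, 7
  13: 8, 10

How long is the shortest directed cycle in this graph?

5

For each vertex v, BFS finds the shortest path from v back to v.
The shortest such closed walk is 5 → 9 → 4 → 8 → 6 → 5, length 5.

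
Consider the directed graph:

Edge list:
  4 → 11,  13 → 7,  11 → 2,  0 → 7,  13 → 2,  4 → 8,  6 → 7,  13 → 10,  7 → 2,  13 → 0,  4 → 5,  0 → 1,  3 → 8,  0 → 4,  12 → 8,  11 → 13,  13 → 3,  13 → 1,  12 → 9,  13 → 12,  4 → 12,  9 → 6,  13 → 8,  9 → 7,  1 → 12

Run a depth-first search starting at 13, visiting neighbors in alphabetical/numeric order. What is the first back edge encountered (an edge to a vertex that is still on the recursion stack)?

DFS from 13 (visiting neighbors in alphabetical/numeric order); mark gray on enter, black on exit:
13 gray
  0 gray
    1 gray
      12 gray
        8 gray
        8 black
        9 gray
          6 gray
            7 gray
              2 gray
              2 black
            7 black
          6 black
          9→7: 7 black — skip
        9 black
      12 black
    1 black
    4 gray
      5 gray
      5 black
      4→8: 8 black — skip
      11 gray
        11→2: 2 black — skip
        11→13: 13 is gray → back edge
First back edge: 11 → 13.

11→13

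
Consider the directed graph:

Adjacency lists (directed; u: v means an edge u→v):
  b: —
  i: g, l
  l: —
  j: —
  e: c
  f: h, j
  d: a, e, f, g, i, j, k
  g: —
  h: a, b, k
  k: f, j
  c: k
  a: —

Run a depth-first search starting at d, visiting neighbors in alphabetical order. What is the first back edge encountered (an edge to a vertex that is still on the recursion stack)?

DFS from d (visiting neighbors in alphabetical order); mark gray on enter, black on exit:
d gray
  a gray
  a black
  e gray
    c gray
      k gray
        f gray
          h gray
            h→a: a black — skip
            b gray
            b black
            h→k: k is gray → back edge
First back edge: h → k.

h→k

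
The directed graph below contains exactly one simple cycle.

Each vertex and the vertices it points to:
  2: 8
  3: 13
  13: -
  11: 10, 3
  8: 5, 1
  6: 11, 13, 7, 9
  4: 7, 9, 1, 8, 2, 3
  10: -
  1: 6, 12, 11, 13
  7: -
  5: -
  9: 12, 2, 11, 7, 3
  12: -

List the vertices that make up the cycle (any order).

DFS with gray/black marking from 8:
8 gray
  5 gray
  5 black
  1 gray
    6 gray
      11 gray
        10 gray
        10 black
        3 gray
          13 gray
          13 black
        3 black
      11 black
      6→13: 13 black — skip
      7 gray
      7 black
      9 gray
        12 gray
        12 black
        2 gray
          2→8: 8 is gray → back edge
Back edge closes the cycle 8 → 1 → 6 → 9 → 2 → 8; its vertices are {1, 2, 6, 8, 9}.

1, 2, 6, 8, 9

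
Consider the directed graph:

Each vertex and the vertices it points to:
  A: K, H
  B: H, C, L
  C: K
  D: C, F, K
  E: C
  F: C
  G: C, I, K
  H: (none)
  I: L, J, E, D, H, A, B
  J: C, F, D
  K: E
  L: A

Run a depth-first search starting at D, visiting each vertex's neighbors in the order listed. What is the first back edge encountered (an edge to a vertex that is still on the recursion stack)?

E->C

DFS from D (visiting each vertex's neighbors in the order listed); mark gray on enter, black on exit:
D gray
  C gray
    K gray
      E gray
        E→C: C is gray → back edge
First back edge: E → C.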